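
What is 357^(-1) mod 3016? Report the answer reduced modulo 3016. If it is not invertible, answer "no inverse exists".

245

gcd(3016, 357) by repeated division:
3016 = 8×357 + 160
357 = 2×160 + 37
160 = 4×37 + 12
37 = 3×12 + 1
12 = 12×1 + 0
gcd = 1, so the inverse exists. Back-substitute:
1 = 37 − 3·12
1 = −3·160 + 13·37
1 = 13·357 − 29·160
1 = −29·3016 + 245·357
So 357·245 ≡ 1 (mod 3016).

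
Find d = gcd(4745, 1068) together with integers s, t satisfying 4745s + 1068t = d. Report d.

1

Repeated division:
4745 = 4*1068 + 473
1068 = 2*473 + 122
473 = 3*122 + 107
122 = 1*107 + 15
107 = 7*15 + 2
15 = 7*2 + 1
2 = 2*1 + 0
gcd(4745, 1068) = 1.
Express as a combination:
1 = 15 − 7·2
1 = −7·107 + 50·15
1 = 50·122 − 57·107
1 = −57·473 + 221·122
1 = 221·1068 − 499·473
1 = −499·4745 + 2217·1068
So 1 = (-499)·4745 + (2217)·1068.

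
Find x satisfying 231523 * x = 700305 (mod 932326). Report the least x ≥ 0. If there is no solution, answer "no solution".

First find gcd(231523, 932326):
932326 = 4*231523 + 6234
231523 = 37*6234 + 865
6234 = 7*865 + 179
865 = 4*179 + 149
179 = 1*149 + 30
149 = 4*30 + 29
30 = 1*29 + 1
29 = 29*1 + 0
gcd = 1, so a unique solution mod 932326 exists.
Back-substitute for the Bézout coefficients:
1 = 30 − 29
1 = −149 + 5·30
1 = 5·179 − 6·149
1 = −6·865 + 29·179
1 = 29·6234 − 209·865
1 = −209·231523 + 7762·6234
1 = 7762·932326 − 31257·231523
So 231523·(-31257) ≡ 1 (mod 932326), giving 231523⁻¹ ≡ 901069.
x ≡ 231523⁻¹·700305 ≡ 901069·700305 ≡ 648769 (mod 932326).

648769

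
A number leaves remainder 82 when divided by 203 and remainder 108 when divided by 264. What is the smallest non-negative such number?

38652

Write x = 82 + 203·k. Then 203·k ≡ 108 − 82 ≡ 26 (mod 264).
Need 203⁻¹ mod 264. Extended Euclid on (264, 203):
264 = 1×203 + 61
203 = 3×61 + 20
61 = 3×20 + 1
20 = 20×1 + 0
Back-substitute:
1 = 61 − 3·20
1 = −3·203 + 10·61
1 = 10·264 − 13·203
203⁻¹ ≡ 251 (mod 264), so k ≡ 251·26 ≡ 190 (mod 264).
x = 82 + 203·190 = 38652.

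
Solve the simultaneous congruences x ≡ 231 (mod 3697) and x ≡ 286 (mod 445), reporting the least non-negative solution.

Write x = 231 + 3697·k. Then 3697·k ≡ 286 − 231 ≡ 55 (mod 445).
Need 3697⁻¹ mod 445. Extended Euclid on (445, 137):
445 = 3*137 + 34
137 = 4*34 + 1
34 = 34*1 + 0
Back-substitute:
1 = 137 − 4·34
1 = −4·445 + 13·137
3697⁻¹ ≡ 13 (mod 445), so k ≡ 13·55 ≡ 270 (mod 445).
x = 231 + 3697·270 = 998421.

998421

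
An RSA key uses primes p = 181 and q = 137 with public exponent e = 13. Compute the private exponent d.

22597

φ(n) = (p−1)(q−1) = 180·136 = 24480.
Need d with 13·d ≡ 1 (mod 24480). Apply the extended Euclidean algorithm:
24480 = 1883*13 + 1
13 = 13*1 + 0
Back-substitute:
1 = 24480 − 1883·13
So 13·(-1883) ≡ 1 (mod 24480), hence d ≡ -1883 ≡ 22597 (mod 24480).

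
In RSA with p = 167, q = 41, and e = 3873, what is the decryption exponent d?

φ(n) = (p−1)(q−1) = 166·40 = 6640.
Need d with 3873·d ≡ 1 (mod 6640). Apply the extended Euclidean algorithm:
6640 = 1*3873 + 2767
3873 = 1*2767 + 1106
2767 = 2*1106 + 555
1106 = 1*555 + 551
555 = 1*551 + 4
551 = 137*4 + 3
4 = 1*3 + 1
3 = 3*1 + 0
Back-substitute:
1 = 4 − 3
1 = −551 + 138·4
1 = 138·555 − 139·551
1 = −139·1106 + 277·555
1 = 277·2767 − 693·1106
1 = −693·3873 + 970·2767
1 = 970·6640 − 1663·3873
So 3873·(-1663) ≡ 1 (mod 6640), hence d ≡ -1663 ≡ 4977 (mod 6640).

4977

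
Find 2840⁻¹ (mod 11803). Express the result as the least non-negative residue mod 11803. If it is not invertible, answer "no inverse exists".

Extended Euclidean algorithm:
11803 = 4·2840 + 443
2840 = 6·443 + 182
443 = 2·182 + 79
182 = 2·79 + 24
79 = 3·24 + 7
24 = 3·7 + 3
7 = 2·3 + 1
3 = 3·1 + 0
The gcd is 1. Working backward:
1 = 7 − 2·3
1 = −2·24 + 7·7
1 = 7·79 − 23·24
1 = −23·182 + 53·79
1 = 53·443 − 129·182
1 = −129·2840 + 827·443
1 = 827·11803 − 3437·2840
So 2840·(-3437) ≡ 1 (mod 11803), and -3437 ≡ 8366 (mod 11803).

8366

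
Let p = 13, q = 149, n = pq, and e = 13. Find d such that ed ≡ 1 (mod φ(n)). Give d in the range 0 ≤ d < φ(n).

1093

φ(n) = (p−1)(q−1) = 12·148 = 1776.
Need d with 13·d ≡ 1 (mod 1776). Apply the extended Euclidean algorithm:
1776 = 136*13 + 8
13 = 1*8 + 5
8 = 1*5 + 3
5 = 1*3 + 2
3 = 1*2 + 1
2 = 2*1 + 0
Back-substitute:
1 = 3 − 2
1 = −5 + 2·3
1 = 2·8 − 3·5
1 = −3·13 + 5·8
1 = 5·1776 − 683·13
So 13·(-683) ≡ 1 (mod 1776), hence d ≡ -683 ≡ 1093 (mod 1776).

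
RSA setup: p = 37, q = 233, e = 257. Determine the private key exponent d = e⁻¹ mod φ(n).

65

φ(n) = (p−1)(q−1) = 36·232 = 8352.
Need d with 257·d ≡ 1 (mod 8352). Apply the extended Euclidean algorithm:
8352 = 32*257 + 128
257 = 2*128 + 1
128 = 128*1 + 0
Back-substitute:
1 = 257 − 2·128
1 = −2·8352 + 65·257
So 257·65 ≡ 1 (mod 8352), hence d = 65.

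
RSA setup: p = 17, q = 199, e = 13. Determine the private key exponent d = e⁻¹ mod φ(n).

φ(n) = (p−1)(q−1) = 16·198 = 3168.
Need d with 13·d ≡ 1 (mod 3168). Apply the extended Euclidean algorithm:
3168 = 243*13 + 9
13 = 1*9 + 4
9 = 2*4 + 1
4 = 4*1 + 0
Back-substitute:
1 = 9 − 2·4
1 = −2·13 + 3·9
1 = 3·3168 − 731·13
So 13·(-731) ≡ 1 (mod 3168), hence d ≡ -731 ≡ 2437 (mod 3168).

2437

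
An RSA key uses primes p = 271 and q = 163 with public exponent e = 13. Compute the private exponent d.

26917

φ(n) = (p−1)(q−1) = 270·162 = 43740.
Need d with 13·d ≡ 1 (mod 43740). Apply the extended Euclidean algorithm:
43740 = 3364×13 + 8
13 = 1×8 + 5
8 = 1×5 + 3
5 = 1×3 + 2
3 = 1×2 + 1
2 = 2×1 + 0
Back-substitute:
1 = 3 − 2
1 = −5 + 2·3
1 = 2·8 − 3·5
1 = −3·13 + 5·8
1 = 5·43740 − 16823·13
So 13·(-16823) ≡ 1 (mod 43740), hence d ≡ -16823 ≡ 26917 (mod 43740).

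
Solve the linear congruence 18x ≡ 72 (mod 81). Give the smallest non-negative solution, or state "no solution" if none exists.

First find gcd(18, 81):
81 = 4*18 + 9
18 = 2*9 + 0
gcd = 9 and 9 | 72, so solutions exist. Divide through by 9: 2x ≡ 8 (mod 9).
Now find 2⁻¹ mod 9:
9 = 4·2 + 1
2 = 2·1 + 0
Back-substitute:
1 = 9 − 4·2
So 2·(-4) ≡ 1 (mod 9), i.e. 2⁻¹ ≡ 5.
Then x ≡ 5·8 ≡ 4 (mod 9); the smallest non-negative solution is x = 4.

4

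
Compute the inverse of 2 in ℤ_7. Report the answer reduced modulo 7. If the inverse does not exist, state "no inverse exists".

4

Extended Euclidean algorithm:
7 = 3·2 + 1
2 = 2·1 + 0
The gcd is 1. Working backward:
1 = 7 − 3·2
Hence 2⁻¹ ≡ -3 ≡ 4 (mod 7).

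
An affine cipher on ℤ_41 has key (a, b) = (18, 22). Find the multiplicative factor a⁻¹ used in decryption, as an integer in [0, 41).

Extended Euclidean algorithm:
41 = 2*18 + 5
18 = 3*5 + 3
5 = 1*3 + 2
3 = 1*2 + 1
2 = 2*1 + 0
The gcd is 1. Working backward:
1 = 3 − 2
1 = −5 + 2·3
1 = 2·18 − 7·5
1 = −7·41 + 16·18
So 18·16 ≡ 1 (mod 41).

16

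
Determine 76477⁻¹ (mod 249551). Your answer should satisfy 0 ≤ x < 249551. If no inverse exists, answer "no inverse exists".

Apply the Euclidean algorithm to 249551 and 76477:
249551 = 3·76477 + 20120
76477 = 3·20120 + 16117
20120 = 1·16117 + 4003
16117 = 4·4003 + 105
4003 = 38·105 + 13
105 = 8·13 + 1
13 = 13·1 + 0
The gcd is 1. Working backward:
1 = 105 − 8·13
1 = −8·4003 + 305·105
1 = 305·16117 − 1228·4003
1 = −1228·20120 + 1533·16117
1 = 1533·76477 − 5827·20120
1 = −5827·249551 + 19014·76477
So 76477·19014 ≡ 1 (mod 249551).

19014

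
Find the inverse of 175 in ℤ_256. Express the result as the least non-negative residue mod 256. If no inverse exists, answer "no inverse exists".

79

Extended Euclidean algorithm:
256 = 1×175 + 81
175 = 2×81 + 13
81 = 6×13 + 3
13 = 4×3 + 1
3 = 3×1 + 0
gcd = 1, so the inverse exists. Back-substitute:
1 = 13 − 4·3
1 = −4·81 + 25·13
1 = 25·175 − 54·81
1 = −54·256 + 79·175
So 175·79 ≡ 1 (mod 256).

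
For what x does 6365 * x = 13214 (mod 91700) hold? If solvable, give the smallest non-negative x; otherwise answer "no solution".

gcd(6365, 91700):
91700 = 14×6365 + 2590
6365 = 2×2590 + 1185
2590 = 2×1185 + 220
1185 = 5×220 + 85
220 = 2×85 + 50
85 = 1×50 + 35
50 = 1×35 + 15
35 = 2×15 + 5
15 = 3×5 + 0
gcd = 5, but 5 ∤ 13214, so the congruence has no solution.

no solution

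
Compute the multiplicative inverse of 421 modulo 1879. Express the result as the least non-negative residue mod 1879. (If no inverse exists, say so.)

gcd(1879, 421) by repeated division:
1879 = 4·421 + 195
421 = 2·195 + 31
195 = 6·31 + 9
31 = 3·9 + 4
9 = 2·4 + 1
4 = 4·1 + 0
The gcd is 1. Working backward:
1 = 9 − 2·4
1 = −2·31 + 7·9
1 = 7·195 − 44·31
1 = −44·421 + 95·195
1 = 95·1879 − 424·421
So 421·(-424) ≡ 1 (mod 1879), and -424 ≡ 1455 (mod 1879).

1455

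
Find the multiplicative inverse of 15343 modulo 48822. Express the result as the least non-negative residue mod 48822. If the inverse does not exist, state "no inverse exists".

43543

Extended Euclidean algorithm:
48822 = 3×15343 + 2793
15343 = 5×2793 + 1378
2793 = 2×1378 + 37
1378 = 37×37 + 9
37 = 4×9 + 1
9 = 9×1 + 0
gcd = 1, so the inverse exists. Back-substitute:
1 = 37 − 4·9
1 = −4·1378 + 149·37
1 = 149·2793 − 302·1378
1 = −302·15343 + 1659·2793
1 = 1659·48822 − 5279·15343
Thus 15343·(-5279) ≡ 1 (mod 48822); reducing, -5279 mod 48822 = 43543.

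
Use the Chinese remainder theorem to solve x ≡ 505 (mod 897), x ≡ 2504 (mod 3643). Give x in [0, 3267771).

Write x = 505 + 897·k. Then 897·k ≡ 2504 − 505 ≡ 1999 (mod 3643).
Need 897⁻¹ mod 3643. Extended Euclid on (3643, 897):
3643 = 4·897 + 55
897 = 16·55 + 17
55 = 3·17 + 4
17 = 4·4 + 1
4 = 4·1 + 0
Back-substitute:
1 = 17 − 4·4
1 = −4·55 + 13·17
1 = 13·897 − 212·55
1 = −212·3643 + 861·897
897⁻¹ ≡ 861 (mod 3643), so k ≡ 861·1999 ≡ 1643 (mod 3643).
x = 505 + 897·1643 = 1474276.

1474276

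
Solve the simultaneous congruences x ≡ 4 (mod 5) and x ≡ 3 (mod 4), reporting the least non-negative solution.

Write x = 4 + 5·k. Then 5·k ≡ 3 − 4 ≡ 3 (mod 4).
Need 5⁻¹ mod 4. Extended Euclid on (4, 1):
4 = 4·1 + 0
5⁻¹ ≡ 1 (mod 4), so k ≡ 1·3 ≡ 3 (mod 4).
x = 4 + 5·3 = 19.

19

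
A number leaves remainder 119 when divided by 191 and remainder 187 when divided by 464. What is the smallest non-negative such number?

45195

Write x = 119 + 191·k. Then 191·k ≡ 187 − 119 ≡ 68 (mod 464).
Need 191⁻¹ mod 464. Extended Euclid on (464, 191):
464 = 2×191 + 82
191 = 2×82 + 27
82 = 3×27 + 1
27 = 27×1 + 0
Back-substitute:
1 = 82 − 3·27
1 = −3·191 + 7·82
1 = 7·464 − 17·191
191⁻¹ ≡ 447 (mod 464), so k ≡ 447·68 ≡ 236 (mod 464).
x = 119 + 191·236 = 45195.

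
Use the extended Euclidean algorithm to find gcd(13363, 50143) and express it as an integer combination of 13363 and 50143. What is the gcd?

Apply Euclid's algorithm to 50143 and 13363:
50143 = 3·13363 + 10054
13363 = 1·10054 + 3309
10054 = 3·3309 + 127
3309 = 26·127 + 7
127 = 18·7 + 1
7 = 7·1 + 0
gcd(13363, 50143) = 1.
Back-substituting:
1 = 127 − 18·7
1 = −18·3309 + 469·127
1 = 469·10054 − 1425·3309
1 = −1425·13363 + 1894·10054
1 = 1894·50143 − 7107·13363
So 1 = (1894)·50143 + (-7107)·13363.

1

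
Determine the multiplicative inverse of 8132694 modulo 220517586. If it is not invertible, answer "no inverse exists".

no inverse exists

Compute gcd(8132694, 220517586):
220517586 = 27*8132694 + 934848
8132694 = 8*934848 + 653910
934848 = 1*653910 + 280938
653910 = 2*280938 + 92034
280938 = 3*92034 + 4836
92034 = 19*4836 + 150
4836 = 32*150 + 36
150 = 4*36 + 6
36 = 6*6 + 0
Since gcd = 6 > 1, 8132694 is not a unit mod 220517586.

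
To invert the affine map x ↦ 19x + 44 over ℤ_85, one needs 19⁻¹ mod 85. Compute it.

9

Apply the Euclidean algorithm to 85 and 19:
85 = 4×19 + 9
19 = 2×9 + 1
9 = 9×1 + 0
The gcd is 1. Working backward:
1 = 19 − 2·9
1 = −2·85 + 9·19
So 19·9 ≡ 1 (mod 85).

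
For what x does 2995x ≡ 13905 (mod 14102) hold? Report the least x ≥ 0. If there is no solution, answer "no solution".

8221

First find gcd(2995, 14102):
14102 = 4*2995 + 2122
2995 = 1*2122 + 873
2122 = 2*873 + 376
873 = 2*376 + 121
376 = 3*121 + 13
121 = 9*13 + 4
13 = 3*4 + 1
4 = 4*1 + 0
gcd = 1, so a unique solution mod 14102 exists.
Back-substitute for the Bézout coefficients:
1 = 13 − 3·4
1 = −3·121 + 28·13
1 = 28·376 − 87·121
1 = −87·873 + 202·376
1 = 202·2122 − 491·873
1 = −491·2995 + 693·2122
1 = 693·14102 − 3263·2995
So 2995·(-3263) ≡ 1 (mod 14102), giving 2995⁻¹ ≡ 10839.
x ≡ 2995⁻¹·13905 ≡ 10839·13905 ≡ 8221 (mod 14102).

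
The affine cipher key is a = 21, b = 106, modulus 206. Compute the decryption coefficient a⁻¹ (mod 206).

Run Euclid on (206, 21):
206 = 9*21 + 17
21 = 1*17 + 4
17 = 4*4 + 1
4 = 4*1 + 0
Since gcd(21, 206) = 1, back-substitute to write 1 as a combination:
1 = 17 − 4·4
1 = −4·21 + 5·17
1 = 5·206 − 49·21
Hence 21⁻¹ ≡ -49 ≡ 157 (mod 206).

157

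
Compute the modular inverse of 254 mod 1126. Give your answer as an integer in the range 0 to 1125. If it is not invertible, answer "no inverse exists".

no inverse exists

Compute gcd(254, 1126):
1126 = 4·254 + 110
254 = 2·110 + 34
110 = 3·34 + 8
34 = 4·8 + 2
8 = 4·2 + 0
Since gcd = 2 > 1, 254 is not a unit mod 1126.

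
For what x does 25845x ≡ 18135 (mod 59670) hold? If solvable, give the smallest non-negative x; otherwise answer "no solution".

First find gcd(25845, 59670):
59670 = 2*25845 + 7980
25845 = 3*7980 + 1905
7980 = 4*1905 + 360
1905 = 5*360 + 105
360 = 3*105 + 45
105 = 2*45 + 15
45 = 3*15 + 0
gcd = 15 and 15 | 18135, so solutions exist. Divide through by 15: 1723x ≡ 1209 (mod 3978).
Now find 1723⁻¹ mod 3978:
3978 = 2×1723 + 532
1723 = 3×532 + 127
532 = 4×127 + 24
127 = 5×24 + 7
24 = 3×7 + 3
7 = 2×3 + 1
3 = 3×1 + 0
Back-substitute:
1 = 7 − 2·3
1 = −2·24 + 7·7
1 = 7·127 − 37·24
1 = −37·532 + 155·127
1 = 155·1723 − 502·532
1 = −502·3978 + 1159·1723
So 1723⁻¹ ≡ 1159 (mod 3978).
Then x ≡ 1159·1209 ≡ 975 (mod 3978); the smallest non-negative solution is x = 975.

975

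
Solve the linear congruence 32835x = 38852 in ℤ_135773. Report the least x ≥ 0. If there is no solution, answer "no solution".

First find gcd(32835, 135773):
135773 = 4*32835 + 4433
32835 = 7*4433 + 1804
4433 = 2*1804 + 825
1804 = 2*825 + 154
825 = 5*154 + 55
154 = 2*55 + 44
55 = 1*44 + 11
44 = 4*11 + 0
gcd = 11 and 11 | 38852, so solutions exist. Divide through by 11: 2985x ≡ 3532 (mod 12343).
Now find 2985⁻¹ mod 12343:
12343 = 4*2985 + 403
2985 = 7*403 + 164
403 = 2*164 + 75
164 = 2*75 + 14
75 = 5*14 + 5
14 = 2*5 + 4
5 = 1*4 + 1
4 = 4*1 + 0
Back-substitute:
1 = 5 − 4
1 = −14 + 3·5
1 = 3·75 − 16·14
1 = −16·164 + 35·75
1 = 35·403 − 86·164
1 = −86·2985 + 637·403
1 = 637·12343 − 2634·2985
So 2985·(-2634) ≡ 1 (mod 12343), i.e. 2985⁻¹ ≡ 9709.
Then x ≡ 9709·3532 ≡ 3334 (mod 12343); the smallest non-negative solution is x = 3334.

3334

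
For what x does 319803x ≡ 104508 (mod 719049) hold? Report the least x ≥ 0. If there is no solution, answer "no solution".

First find gcd(319803, 719049):
719049 = 2·319803 + 79443
319803 = 4·79443 + 2031
79443 = 39·2031 + 234
2031 = 8·234 + 159
234 = 1·159 + 75
159 = 2·75 + 9
75 = 8·9 + 3
9 = 3·3 + 0
gcd = 3 and 3 | 104508, so solutions exist. Divide through by 3: 106601x ≡ 34836 (mod 239683).
Now find 106601⁻¹ mod 239683:
239683 = 2×106601 + 26481
106601 = 4×26481 + 677
26481 = 39×677 + 78
677 = 8×78 + 53
78 = 1×53 + 25
53 = 2×25 + 3
25 = 8×3 + 1
3 = 3×1 + 0
Back-substitute:
1 = 25 − 8·3
1 = −8·53 + 17·25
1 = 17·78 − 25·53
1 = −25·677 + 217·78
1 = 217·26481 − 8488·677
1 = −8488·106601 + 34169·26481
1 = 34169·239683 − 76826·106601
So 106601·(-76826) ≡ 1 (mod 239683), i.e. 106601⁻¹ ≡ 162857.
Then x ≡ 162857·34836 ≡ 229525 (mod 239683); the smallest non-negative solution is x = 229525.

229525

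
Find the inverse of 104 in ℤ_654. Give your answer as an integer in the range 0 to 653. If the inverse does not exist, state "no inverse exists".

Euclidean algorithm on 654, 104:
654 = 6×104 + 30
104 = 3×30 + 14
30 = 2×14 + 2
14 = 7×2 + 0
gcd(104, 654) = 2 ≠ 1, so 104 has no multiplicative inverse modulo 654.

no inverse exists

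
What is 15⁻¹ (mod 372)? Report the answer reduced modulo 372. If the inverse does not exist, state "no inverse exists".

Euclidean algorithm on 372, 15:
372 = 24*15 + 12
15 = 1*12 + 3
12 = 4*3 + 0
The gcd is 3, not 1, hence no inverse exists.

no inverse exists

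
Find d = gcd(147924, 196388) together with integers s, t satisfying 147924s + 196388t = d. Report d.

Repeated division:
196388 = 1×147924 + 48464
147924 = 3×48464 + 2532
48464 = 19×2532 + 356
2532 = 7×356 + 40
356 = 8×40 + 36
40 = 1×36 + 4
36 = 9×4 + 0
gcd(147924, 196388) = 4.
Working backward:
4 = 40 − 36
4 = −356 + 9·40
4 = 9·2532 − 64·356
4 = −64·48464 + 1225·2532
4 = 1225·147924 − 3739·48464
4 = −3739·196388 + 4964·147924
So 4 = (-3739)·196388 + (4964)·147924.

4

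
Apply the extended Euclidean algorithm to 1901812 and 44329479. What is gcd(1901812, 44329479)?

1

Euclidean algorithm:
44329479 = 23·1901812 + 587803
1901812 = 3·587803 + 138403
587803 = 4·138403 + 34191
138403 = 4·34191 + 1639
34191 = 20·1639 + 1411
1639 = 1·1411 + 228
1411 = 6·228 + 43
228 = 5·43 + 13
43 = 3·13 + 4
13 = 3·4 + 1
4 = 4·1 + 0
gcd(1901812, 44329479) = 1.
Express as a combination:
1 = 13 − 3·4
1 = −3·43 + 10·13
1 = 10·228 − 53·43
1 = −53·1411 + 328·228
1 = 328·1639 − 381·1411
1 = −381·34191 + 7948·1639
1 = 7948·138403 − 32173·34191
1 = −32173·587803 + 136640·138403
1 = 136640·1901812 − 442093·587803
1 = −442093·44329479 + 10304779·1901812
So 1 = (-442093)·44329479 + (10304779)·1901812.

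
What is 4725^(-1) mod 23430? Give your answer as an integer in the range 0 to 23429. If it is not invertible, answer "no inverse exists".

Compute gcd(4725, 23430):
23430 = 4·4725 + 4530
4725 = 1·4530 + 195
4530 = 23·195 + 45
195 = 4·45 + 15
45 = 3·15 + 0
Since gcd = 15 > 1, 4725 is not a unit mod 23430.

no inverse exists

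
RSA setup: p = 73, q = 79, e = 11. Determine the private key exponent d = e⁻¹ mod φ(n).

4595

φ(n) = (p−1)(q−1) = 72·78 = 5616.
Need d with 11·d ≡ 1 (mod 5616). Apply the extended Euclidean algorithm:
5616 = 510×11 + 6
11 = 1×6 + 5
6 = 1×5 + 1
5 = 5×1 + 0
Back-substitute:
1 = 6 − 5
1 = −11 + 2·6
1 = 2·5616 − 1021·11
So 11·(-1021) ≡ 1 (mod 5616), hence d ≡ -1021 ≡ 4595 (mod 5616).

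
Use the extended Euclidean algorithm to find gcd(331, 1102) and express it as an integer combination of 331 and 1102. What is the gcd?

1

Apply Euclid's algorithm to 1102 and 331:
1102 = 3*331 + 109
331 = 3*109 + 4
109 = 27*4 + 1
4 = 4*1 + 0
gcd(331, 1102) = 1.
Working backward:
1 = 109 − 27·4
1 = −27·331 + 82·109
1 = 82·1102 − 273·331
So 1 = (82)·1102 + (-273)·331.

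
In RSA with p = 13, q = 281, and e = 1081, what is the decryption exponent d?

φ(n) = (p−1)(q−1) = 12·280 = 3360.
Need d with 1081·d ≡ 1 (mod 3360). Apply the extended Euclidean algorithm:
3360 = 3*1081 + 117
1081 = 9*117 + 28
117 = 4*28 + 5
28 = 5*5 + 3
5 = 1*3 + 2
3 = 1*2 + 1
2 = 2*1 + 0
Back-substitute:
1 = 3 − 2
1 = −5 + 2·3
1 = 2·28 − 11·5
1 = −11·117 + 46·28
1 = 46·1081 − 425·117
1 = −425·3360 + 1321·1081
So 1081·1321 ≡ 1 (mod 3360), hence d = 1321.

1321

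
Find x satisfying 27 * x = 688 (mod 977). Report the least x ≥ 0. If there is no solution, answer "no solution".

713

First find gcd(27, 977):
977 = 36·27 + 5
27 = 5·5 + 2
5 = 2·2 + 1
2 = 2·1 + 0
gcd = 1, so a unique solution mod 977 exists.
Back-substitute for the Bézout coefficients:
1 = 5 − 2·2
1 = −2·27 + 11·5
1 = 11·977 − 398·27
So 27·(-398) ≡ 1 (mod 977), giving 27⁻¹ ≡ 579.
x ≡ 27⁻¹·688 ≡ 579·688 ≡ 713 (mod 977).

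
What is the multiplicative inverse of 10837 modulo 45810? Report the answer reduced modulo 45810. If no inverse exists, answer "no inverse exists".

Apply the Euclidean algorithm to 45810 and 10837:
45810 = 4*10837 + 2462
10837 = 4*2462 + 989
2462 = 2*989 + 484
989 = 2*484 + 21
484 = 23*21 + 1
21 = 21*1 + 0
Since gcd(10837, 45810) = 1, back-substitute to write 1 as a combination:
1 = 484 − 23·21
1 = −23·989 + 47·484
1 = 47·2462 − 117·989
1 = −117·10837 + 515·2462
1 = 515·45810 − 2177·10837
Hence 10837⁻¹ ≡ -2177 ≡ 43633 (mod 45810).

43633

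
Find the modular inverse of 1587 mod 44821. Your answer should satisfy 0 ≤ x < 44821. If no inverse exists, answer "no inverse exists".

Run Euclid on (44821, 1587):
44821 = 28*1587 + 385
1587 = 4*385 + 47
385 = 8*47 + 9
47 = 5*9 + 2
9 = 4*2 + 1
2 = 2*1 + 0
The gcd is 1. Working backward:
1 = 9 − 4·2
1 = −4·47 + 21·9
1 = 21·385 − 172·47
1 = −172·1587 + 709·385
1 = 709·44821 − 20024·1587
Thus 1587·(-20024) ≡ 1 (mod 44821); reducing, -20024 mod 44821 = 24797.

24797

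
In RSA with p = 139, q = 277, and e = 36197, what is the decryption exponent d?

φ(n) = (p−1)(q−1) = 138·276 = 38088.
Need d with 36197·d ≡ 1 (mod 38088). Apply the extended Euclidean algorithm:
38088 = 1*36197 + 1891
36197 = 19*1891 + 268
1891 = 7*268 + 15
268 = 17*15 + 13
15 = 1*13 + 2
13 = 6*2 + 1
2 = 2*1 + 0
Back-substitute:
1 = 13 − 6·2
1 = −6·15 + 7·13
1 = 7·268 − 125·15
1 = −125·1891 + 882·268
1 = 882·36197 − 16883·1891
1 = −16883·38088 + 17765·36197
So 36197·17765 ≡ 1 (mod 38088), hence d = 17765.

17765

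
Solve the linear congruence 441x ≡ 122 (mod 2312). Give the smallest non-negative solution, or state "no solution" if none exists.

First find gcd(441, 2312):
2312 = 5×441 + 107
441 = 4×107 + 13
107 = 8×13 + 3
13 = 4×3 + 1
3 = 3×1 + 0
gcd = 1, so a unique solution mod 2312 exists.
Back-substitute for the Bézout coefficients:
1 = 13 − 4·3
1 = −4·107 + 33·13
1 = 33·441 − 136·107
1 = −136·2312 + 713·441
So 441·(713) ≡ 1 (mod 2312), giving 441⁻¹ ≡ 713.
x ≡ 441⁻¹·122 ≡ 713·122 ≡ 1442 (mod 2312).

1442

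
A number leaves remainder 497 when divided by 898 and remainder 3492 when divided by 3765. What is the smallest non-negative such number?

1814457

Write x = 497 + 898·k. Then 898·k ≡ 3492 − 497 ≡ 2995 (mod 3765).
Need 898⁻¹ mod 3765. Extended Euclid on (3765, 898):
3765 = 4·898 + 173
898 = 5·173 + 33
173 = 5·33 + 8
33 = 4·8 + 1
8 = 8·1 + 0
Back-substitute:
1 = 33 − 4·8
1 = −4·173 + 21·33
1 = 21·898 − 109·173
1 = −109·3765 + 457·898
898⁻¹ ≡ 457 (mod 3765), so k ≡ 457·2995 ≡ 2020 (mod 3765).
x = 497 + 898·2020 = 1814457.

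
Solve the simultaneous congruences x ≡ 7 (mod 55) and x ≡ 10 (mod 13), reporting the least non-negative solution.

62

Write x = 7 + 55·k. Then 55·k ≡ 10 − 7 ≡ 3 (mod 13).
Need 55⁻¹ mod 13. Extended Euclid on (13, 3):
13 = 4·3 + 1
3 = 3·1 + 0
Back-substitute:
1 = 13 − 4·3
55⁻¹ ≡ 9 (mod 13), so k ≡ 9·3 ≡ 1 (mod 13).
x = 7 + 55·1 = 62.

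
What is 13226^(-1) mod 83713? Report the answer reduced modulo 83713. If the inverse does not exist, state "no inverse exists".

44287

Run Euclid on (83713, 13226):
83713 = 6×13226 + 4357
13226 = 3×4357 + 155
4357 = 28×155 + 17
155 = 9×17 + 2
17 = 8×2 + 1
2 = 2×1 + 0
gcd = 1, so the inverse exists. Back-substitute:
1 = 17 − 8·2
1 = −8·155 + 73·17
1 = 73·4357 − 2052·155
1 = −2052·13226 + 6229·4357
1 = 6229·83713 − 39426·13226
Thus 13226·(-39426) ≡ 1 (mod 83713); reducing, -39426 mod 83713 = 44287.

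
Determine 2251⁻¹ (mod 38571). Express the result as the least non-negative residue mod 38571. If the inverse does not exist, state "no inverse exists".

Run Euclid on (38571, 2251):
38571 = 17*2251 + 304
2251 = 7*304 + 123
304 = 2*123 + 58
123 = 2*58 + 7
58 = 8*7 + 2
7 = 3*2 + 1
2 = 2*1 + 0
gcd = 1, so the inverse exists. Back-substitute:
1 = 7 − 3·2
1 = −3·58 + 25·7
1 = 25·123 − 53·58
1 = −53·304 + 131·123
1 = 131·2251 − 970·304
1 = −970·38571 + 16621·2251
So 2251·16621 ≡ 1 (mod 38571).

16621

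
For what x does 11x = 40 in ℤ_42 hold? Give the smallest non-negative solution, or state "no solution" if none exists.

38

First find gcd(11, 42):
42 = 3×11 + 9
11 = 1×9 + 2
9 = 4×2 + 1
2 = 2×1 + 0
gcd = 1, so a unique solution mod 42 exists.
Back-substitute for the Bézout coefficients:
1 = 9 − 4·2
1 = −4·11 + 5·9
1 = 5·42 − 19·11
So 11·(-19) ≡ 1 (mod 42), giving 11⁻¹ ≡ 23.
x ≡ 11⁻¹·40 ≡ 23·40 ≡ 38 (mod 42).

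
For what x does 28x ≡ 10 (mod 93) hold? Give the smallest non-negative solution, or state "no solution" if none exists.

First find gcd(28, 93):
93 = 3·28 + 9
28 = 3·9 + 1
9 = 9·1 + 0
gcd = 1, so a unique solution mod 93 exists.
Back-substitute for the Bézout coefficients:
1 = 28 − 3·9
1 = −3·93 + 10·28
So 28·(10) ≡ 1 (mod 93), giving 28⁻¹ ≡ 10.
x ≡ 28⁻¹·10 ≡ 10·10 ≡ 7 (mod 93).

7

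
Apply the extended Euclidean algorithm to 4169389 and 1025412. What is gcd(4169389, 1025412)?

Apply Euclid's algorithm to 4169389 and 1025412:
4169389 = 4*1025412 + 67741
1025412 = 15*67741 + 9297
67741 = 7*9297 + 2662
9297 = 3*2662 + 1311
2662 = 2*1311 + 40
1311 = 32*40 + 31
40 = 1*31 + 9
31 = 3*9 + 4
9 = 2*4 + 1
4 = 4*1 + 0
gcd(4169389, 1025412) = 1.
Back-substituting:
1 = 9 − 2·4
1 = −2·31 + 7·9
1 = 7·40 − 9·31
1 = −9·1311 + 295·40
1 = 295·2662 − 599·1311
1 = −599·9297 + 2092·2662
1 = 2092·67741 − 15243·9297
1 = −15243·1025412 + 230737·67741
1 = 230737·4169389 − 938191·1025412
So 1 = (230737)·4169389 + (-938191)·1025412.

1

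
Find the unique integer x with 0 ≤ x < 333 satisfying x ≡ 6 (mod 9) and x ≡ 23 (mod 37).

Write x = 6 + 9·k. Then 9·k ≡ 23 − 6 ≡ 17 (mod 37).
Need 9⁻¹ mod 37. Extended Euclid on (37, 9):
37 = 4*9 + 1
9 = 9*1 + 0
Back-substitute:
1 = 37 − 4·9
9⁻¹ ≡ 33 (mod 37), so k ≡ 33·17 ≡ 6 (mod 37).
x = 6 + 9·6 = 60.

60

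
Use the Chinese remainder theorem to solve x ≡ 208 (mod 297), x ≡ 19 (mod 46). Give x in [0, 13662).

Write x = 208 + 297·k. Then 297·k ≡ 19 − 208 ≡ 41 (mod 46).
Need 297⁻¹ mod 46. Extended Euclid on (46, 21):
46 = 2×21 + 4
21 = 5×4 + 1
4 = 4×1 + 0
Back-substitute:
1 = 21 − 5·4
1 = −5·46 + 11·21
297⁻¹ ≡ 11 (mod 46), so k ≡ 11·41 ≡ 37 (mod 46).
x = 208 + 297·37 = 11197.

11197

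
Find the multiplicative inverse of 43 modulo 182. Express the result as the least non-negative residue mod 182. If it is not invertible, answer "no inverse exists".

127

Run Euclid on (182, 43):
182 = 4×43 + 10
43 = 4×10 + 3
10 = 3×3 + 1
3 = 3×1 + 0
The gcd is 1. Working backward:
1 = 10 − 3·3
1 = −3·43 + 13·10
1 = 13·182 − 55·43
Hence 43⁻¹ ≡ -55 ≡ 127 (mod 182).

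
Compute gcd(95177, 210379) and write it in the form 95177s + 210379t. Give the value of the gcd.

Repeated division:
210379 = 2*95177 + 20025
95177 = 4*20025 + 15077
20025 = 1*15077 + 4948
15077 = 3*4948 + 233
4948 = 21*233 + 55
233 = 4*55 + 13
55 = 4*13 + 3
13 = 4*3 + 1
3 = 3*1 + 0
gcd(95177, 210379) = 1.
Working backward:
1 = 13 − 4·3
1 = −4·55 + 17·13
1 = 17·233 − 72·55
1 = −72·4948 + 1529·233
1 = 1529·15077 − 4659·4948
1 = −4659·20025 + 6188·15077
1 = 6188·95177 − 29411·20025
1 = −29411·210379 + 65010·95177
So 1 = (-29411)·210379 + (65010)·95177.

1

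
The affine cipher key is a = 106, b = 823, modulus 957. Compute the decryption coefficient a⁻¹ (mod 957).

Run Euclid on (957, 106):
957 = 9*106 + 3
106 = 35*3 + 1
3 = 3*1 + 0
The gcd is 1. Working backward:
1 = 106 − 35·3
1 = −35·957 + 316·106
So 106·316 ≡ 1 (mod 957).

316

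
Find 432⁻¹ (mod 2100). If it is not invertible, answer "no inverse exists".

Euclidean algorithm on 2100, 432:
2100 = 4*432 + 372
432 = 1*372 + 60
372 = 6*60 + 12
60 = 5*12 + 0
Since gcd = 12 > 1, 432 is not a unit mod 2100.

no inverse exists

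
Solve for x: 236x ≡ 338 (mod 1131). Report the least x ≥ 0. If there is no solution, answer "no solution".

1027

First find gcd(236, 1131):
1131 = 4×236 + 187
236 = 1×187 + 49
187 = 3×49 + 40
49 = 1×40 + 9
40 = 4×9 + 4
9 = 2×4 + 1
4 = 4×1 + 0
gcd = 1, so a unique solution mod 1131 exists.
Back-substitute for the Bézout coefficients:
1 = 9 − 2·4
1 = −2·40 + 9·9
1 = 9·49 − 11·40
1 = −11·187 + 42·49
1 = 42·236 − 53·187
1 = −53·1131 + 254·236
So 236·(254) ≡ 1 (mod 1131), giving 236⁻¹ ≡ 254.
x ≡ 236⁻¹·338 ≡ 254·338 ≡ 1027 (mod 1131).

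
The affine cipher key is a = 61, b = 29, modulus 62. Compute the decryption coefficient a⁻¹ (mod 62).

Extended Euclidean algorithm:
62 = 1×61 + 1
61 = 61×1 + 0
gcd = 1, so the inverse exists. Back-substitute:
1 = 62 − 61
Hence 61⁻¹ ≡ -1 ≡ 61 (mod 62).

61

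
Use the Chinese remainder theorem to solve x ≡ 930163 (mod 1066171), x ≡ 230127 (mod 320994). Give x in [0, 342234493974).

Write x = 930163 + 1066171·k. Then 1066171·k ≡ 230127 − 930163 ≡ 262946 (mod 320994).
Need 1066171⁻¹ mod 320994. Extended Euclid on (320994, 103189):
320994 = 3*103189 + 11427
103189 = 9*11427 + 346
11427 = 33*346 + 9
346 = 38*9 + 4
9 = 2*4 + 1
4 = 4*1 + 0
Back-substitute:
1 = 9 − 2·4
1 = −2·346 + 77·9
1 = 77·11427 − 2543·346
1 = −2543·103189 + 22964·11427
1 = 22964·320994 − 71435·103189
1066171⁻¹ ≡ 249559 (mod 320994), so k ≡ 249559·262946 ≡ 58388 (mod 320994).
x = 930163 + 1066171·58388 = 62252522511.

62252522511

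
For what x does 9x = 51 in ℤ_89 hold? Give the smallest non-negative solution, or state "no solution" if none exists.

First find gcd(9, 89):
89 = 9*9 + 8
9 = 1*8 + 1
8 = 8*1 + 0
gcd = 1, so a unique solution mod 89 exists.
Back-substitute for the Bézout coefficients:
1 = 9 − 8
1 = −89 + 10·9
So 9·(10) ≡ 1 (mod 89), giving 9⁻¹ ≡ 10.
x ≡ 9⁻¹·51 ≡ 10·51 ≡ 65 (mod 89).

65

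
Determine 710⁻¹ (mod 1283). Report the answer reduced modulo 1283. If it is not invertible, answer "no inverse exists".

1180

Run Euclid on (1283, 710):
1283 = 1*710 + 573
710 = 1*573 + 137
573 = 4*137 + 25
137 = 5*25 + 12
25 = 2*12 + 1
12 = 12*1 + 0
The gcd is 1. Working backward:
1 = 25 − 2·12
1 = −2·137 + 11·25
1 = 11·573 − 46·137
1 = −46·710 + 57·573
1 = 57·1283 − 103·710
Hence 710⁻¹ ≡ -103 ≡ 1180 (mod 1283).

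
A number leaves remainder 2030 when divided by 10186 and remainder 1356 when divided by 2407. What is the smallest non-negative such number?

3241178

Write x = 2030 + 10186·k. Then 10186·k ≡ 1356 − 2030 ≡ 1733 (mod 2407).
Need 10186⁻¹ mod 2407. Extended Euclid on (2407, 558):
2407 = 4·558 + 175
558 = 3·175 + 33
175 = 5·33 + 10
33 = 3·10 + 3
10 = 3·3 + 1
3 = 3·1 + 0
Back-substitute:
1 = 10 − 3·3
1 = −3·33 + 10·10
1 = 10·175 − 53·33
1 = −53·558 + 169·175
1 = 169·2407 − 729·558
10186⁻¹ ≡ 1678 (mod 2407), so k ≡ 1678·1733 ≡ 318 (mod 2407).
x = 2030 + 10186·318 = 3241178.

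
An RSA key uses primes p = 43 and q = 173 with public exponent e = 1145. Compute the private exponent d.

φ(n) = (p−1)(q−1) = 42·172 = 7224.
Need d with 1145·d ≡ 1 (mod 7224). Apply the extended Euclidean algorithm:
7224 = 6·1145 + 354
1145 = 3·354 + 83
354 = 4·83 + 22
83 = 3·22 + 17
22 = 1·17 + 5
17 = 3·5 + 2
5 = 2·2 + 1
2 = 2·1 + 0
Back-substitute:
1 = 5 − 2·2
1 = −2·17 + 7·5
1 = 7·22 − 9·17
1 = −9·83 + 34·22
1 = 34·354 − 145·83
1 = −145·1145 + 469·354
1 = 469·7224 − 2959·1145
So 1145·(-2959) ≡ 1 (mod 7224), hence d ≡ -2959 ≡ 4265 (mod 7224).

4265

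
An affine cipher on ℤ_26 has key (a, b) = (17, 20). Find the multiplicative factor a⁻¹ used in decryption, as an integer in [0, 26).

23

Apply the Euclidean algorithm to 26 and 17:
26 = 1*17 + 9
17 = 1*9 + 8
9 = 1*8 + 1
8 = 8*1 + 0
The gcd is 1. Working backward:
1 = 9 − 8
1 = −17 + 2·9
1 = 2·26 − 3·17
Thus 17·(-3) ≡ 1 (mod 26); reducing, -3 mod 26 = 23.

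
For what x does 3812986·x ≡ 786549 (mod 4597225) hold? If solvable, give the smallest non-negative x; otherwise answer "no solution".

3952009

First find gcd(3812986, 4597225):
4597225 = 1×3812986 + 784239
3812986 = 4×784239 + 676030
784239 = 1×676030 + 108209
676030 = 6×108209 + 26776
108209 = 4×26776 + 1105
26776 = 24×1105 + 256
1105 = 4×256 + 81
256 = 3×81 + 13
81 = 6×13 + 3
13 = 4×3 + 1
3 = 3×1 + 0
gcd = 1, so a unique solution mod 4597225 exists.
Back-substitute for the Bézout coefficients:
1 = 13 − 4·3
1 = −4·81 + 25·13
1 = 25·256 − 79·81
1 = −79·1105 + 341·256
1 = 341·26776 − 8263·1105
1 = −8263·108209 + 33393·26776
1 = 33393·676030 − 208621·108209
1 = −208621·784239 + 242014·676030
1 = 242014·3812986 − 1176677·784239
1 = −1176677·4597225 + 1418691·3812986
So 3812986·(1418691) ≡ 1 (mod 4597225), giving 3812986⁻¹ ≡ 1418691.
x ≡ 3812986⁻¹·786549 ≡ 1418691·786549 ≡ 3952009 (mod 4597225).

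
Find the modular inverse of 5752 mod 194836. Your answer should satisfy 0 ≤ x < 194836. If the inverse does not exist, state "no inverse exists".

Compute gcd(5752, 194836):
194836 = 33×5752 + 5020
5752 = 1×5020 + 732
5020 = 6×732 + 628
732 = 1×628 + 104
628 = 6×104 + 4
104 = 26×4 + 0
gcd(5752, 194836) = 4 ≠ 1, so 5752 has no multiplicative inverse modulo 194836.

no inverse exists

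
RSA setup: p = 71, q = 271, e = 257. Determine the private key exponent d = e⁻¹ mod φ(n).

φ(n) = (p−1)(q−1) = 70·270 = 18900.
Need d with 257·d ≡ 1 (mod 18900). Apply the extended Euclidean algorithm:
18900 = 73×257 + 139
257 = 1×139 + 118
139 = 1×118 + 21
118 = 5×21 + 13
21 = 1×13 + 8
13 = 1×8 + 5
8 = 1×5 + 3
5 = 1×3 + 2
3 = 1×2 + 1
2 = 2×1 + 0
Back-substitute:
1 = 3 − 2
1 = −5 + 2·3
1 = 2·8 − 3·5
1 = −3·13 + 5·8
1 = 5·21 − 8·13
1 = −8·118 + 45·21
1 = 45·139 − 53·118
1 = −53·257 + 98·139
1 = 98·18900 − 7207·257
So 257·(-7207) ≡ 1 (mod 18900), hence d ≡ -7207 ≡ 11693 (mod 18900).

11693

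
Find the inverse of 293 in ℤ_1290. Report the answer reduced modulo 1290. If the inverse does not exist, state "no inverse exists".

317

Extended Euclidean algorithm:
1290 = 4×293 + 118
293 = 2×118 + 57
118 = 2×57 + 4
57 = 14×4 + 1
4 = 4×1 + 0
gcd = 1, so the inverse exists. Back-substitute:
1 = 57 − 14·4
1 = −14·118 + 29·57
1 = 29·293 − 72·118
1 = −72·1290 + 317·293
So 293·317 ≡ 1 (mod 1290).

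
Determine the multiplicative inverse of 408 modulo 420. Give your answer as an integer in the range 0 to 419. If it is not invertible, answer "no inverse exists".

no inverse exists

Compute gcd(408, 420):
420 = 1×408 + 12
408 = 34×12 + 0
The gcd is 12, not 1, hence no inverse exists.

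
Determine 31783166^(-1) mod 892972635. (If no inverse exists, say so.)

Extended Euclidean algorithm:
892972635 = 28*31783166 + 3043987
31783166 = 10*3043987 + 1343296
3043987 = 2*1343296 + 357395
1343296 = 3*357395 + 271111
357395 = 1*271111 + 86284
271111 = 3*86284 + 12259
86284 = 7*12259 + 471
12259 = 26*471 + 13
471 = 36*13 + 3
13 = 4*3 + 1
3 = 3*1 + 0
Since gcd(31783166, 892972635) = 1, back-substitute to write 1 as a combination:
1 = 13 − 4·3
1 = −4·471 + 145·13
1 = 145·12259 − 3774·471
1 = −3774·86284 + 26563·12259
1 = 26563·271111 − 83463·86284
1 = −83463·357395 + 110026·271111
1 = 110026·1343296 − 413541·357395
1 = −413541·3043987 + 937108·1343296
1 = 937108·31783166 − 9784621·3043987
1 = −9784621·892972635 + 274906496·31783166
So 31783166·274906496 ≡ 1 (mod 892972635).

274906496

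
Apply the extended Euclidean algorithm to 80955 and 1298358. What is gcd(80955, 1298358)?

Repeated division:
1298358 = 16*80955 + 3078
80955 = 26*3078 + 927
3078 = 3*927 + 297
927 = 3*297 + 36
297 = 8*36 + 9
36 = 4*9 + 0
gcd(80955, 1298358) = 9.
Working backward:
9 = 297 − 8·36
9 = −8·927 + 25·297
9 = 25·3078 − 83·927
9 = −83·80955 + 2183·3078
9 = 2183·1298358 − 35011·80955
So 9 = (2183)·1298358 + (-35011)·80955.

9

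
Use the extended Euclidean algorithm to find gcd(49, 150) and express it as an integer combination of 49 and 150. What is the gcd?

Apply Euclid's algorithm to 150 and 49:
150 = 3·49 + 3
49 = 16·3 + 1
3 = 3·1 + 0
gcd(49, 150) = 1.
Back-substituting:
1 = 49 − 16·3
1 = −16·150 + 49·49
So 1 = (-16)·150 + (49)·49.

1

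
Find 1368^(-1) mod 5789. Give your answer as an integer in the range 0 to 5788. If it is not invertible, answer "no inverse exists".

Apply the Euclidean algorithm to 5789 and 1368:
5789 = 4×1368 + 317
1368 = 4×317 + 100
317 = 3×100 + 17
100 = 5×17 + 15
17 = 1×15 + 2
15 = 7×2 + 1
2 = 2×1 + 0
Since gcd(1368, 5789) = 1, back-substitute to write 1 as a combination:
1 = 15 − 7·2
1 = −7·17 + 8·15
1 = 8·100 − 47·17
1 = −47·317 + 149·100
1 = 149·1368 − 643·317
1 = −643·5789 + 2721·1368
So 1368·2721 ≡ 1 (mod 5789).

2721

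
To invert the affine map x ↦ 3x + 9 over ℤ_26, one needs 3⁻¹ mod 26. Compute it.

9

gcd(26, 3) by repeated division:
26 = 8*3 + 2
3 = 1*2 + 1
2 = 2*1 + 0
gcd = 1, so the inverse exists. Back-substitute:
1 = 3 − 2
1 = −26 + 9·3
So 3·9 ≡ 1 (mod 26).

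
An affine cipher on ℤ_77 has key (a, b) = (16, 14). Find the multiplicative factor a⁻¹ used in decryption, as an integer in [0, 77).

Run Euclid on (77, 16):
77 = 4·16 + 13
16 = 1·13 + 3
13 = 4·3 + 1
3 = 3·1 + 0
Since gcd(16, 77) = 1, back-substitute to write 1 as a combination:
1 = 13 − 4·3
1 = −4·16 + 5·13
1 = 5·77 − 24·16
So 16·(-24) ≡ 1 (mod 77), and -24 ≡ 53 (mod 77).

53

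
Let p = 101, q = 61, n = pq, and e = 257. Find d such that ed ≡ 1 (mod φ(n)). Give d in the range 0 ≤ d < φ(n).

φ(n) = (p−1)(q−1) = 100·60 = 6000.
Need d with 257·d ≡ 1 (mod 6000). Apply the extended Euclidean algorithm:
6000 = 23×257 + 89
257 = 2×89 + 79
89 = 1×79 + 10
79 = 7×10 + 9
10 = 1×9 + 1
9 = 9×1 + 0
Back-substitute:
1 = 10 − 9
1 = −79 + 8·10
1 = 8·89 − 9·79
1 = −9·257 + 26·89
1 = 26·6000 − 607·257
So 257·(-607) ≡ 1 (mod 6000), hence d ≡ -607 ≡ 5393 (mod 6000).

5393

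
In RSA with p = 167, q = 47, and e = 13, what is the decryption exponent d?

2937

φ(n) = (p−1)(q−1) = 166·46 = 7636.
Need d with 13·d ≡ 1 (mod 7636). Apply the extended Euclidean algorithm:
7636 = 587·13 + 5
13 = 2·5 + 3
5 = 1·3 + 2
3 = 1·2 + 1
2 = 2·1 + 0
Back-substitute:
1 = 3 − 2
1 = −5 + 2·3
1 = 2·13 − 5·5
1 = −5·7636 + 2937·13
So 13·2937 ≡ 1 (mod 7636), hence d = 2937.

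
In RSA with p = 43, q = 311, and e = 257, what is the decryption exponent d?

φ(n) = (p−1)(q−1) = 42·310 = 13020.
Need d with 257·d ≡ 1 (mod 13020). Apply the extended Euclidean algorithm:
13020 = 50*257 + 170
257 = 1*170 + 87
170 = 1*87 + 83
87 = 1*83 + 4
83 = 20*4 + 3
4 = 1*3 + 1
3 = 3*1 + 0
Back-substitute:
1 = 4 − 3
1 = −83 + 21·4
1 = 21·87 − 22·83
1 = −22·170 + 43·87
1 = 43·257 − 65·170
1 = −65·13020 + 3293·257
So 257·3293 ≡ 1 (mod 13020), hence d = 3293.

3293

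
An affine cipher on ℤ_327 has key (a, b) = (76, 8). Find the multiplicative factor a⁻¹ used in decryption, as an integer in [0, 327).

142

Run Euclid on (327, 76):
327 = 4×76 + 23
76 = 3×23 + 7
23 = 3×7 + 2
7 = 3×2 + 1
2 = 2×1 + 0
The gcd is 1. Working backward:
1 = 7 − 3·2
1 = −3·23 + 10·7
1 = 10·76 − 33·23
1 = −33·327 + 142·76
So 76·142 ≡ 1 (mod 327).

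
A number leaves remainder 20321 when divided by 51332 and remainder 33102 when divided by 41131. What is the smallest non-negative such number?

1974197709

Write x = 20321 + 51332·k. Then 51332·k ≡ 33102 − 20321 ≡ 12781 (mod 41131).
Need 51332⁻¹ mod 41131. Extended Euclid on (41131, 10201):
41131 = 4·10201 + 327
10201 = 31·327 + 64
327 = 5·64 + 7
64 = 9·7 + 1
7 = 7·1 + 0
Back-substitute:
1 = 64 − 9·7
1 = −9·327 + 46·64
1 = 46·10201 − 1435·327
1 = −1435·41131 + 5786·10201
51332⁻¹ ≡ 5786 (mod 41131), so k ≡ 5786·12781 ≡ 38459 (mod 41131).
x = 20321 + 51332·38459 = 1974197709.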